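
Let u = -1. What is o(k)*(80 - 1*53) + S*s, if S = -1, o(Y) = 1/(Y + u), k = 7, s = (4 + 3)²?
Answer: -89/2 ≈ -44.500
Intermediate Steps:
s = 49 (s = 7² = 49)
o(Y) = 1/(-1 + Y) (o(Y) = 1/(Y - 1) = 1/(-1 + Y))
o(k)*(80 - 1*53) + S*s = (80 - 1*53)/(-1 + 7) - 1*49 = (80 - 53)/6 - 49 = (⅙)*27 - 49 = 9/2 - 49 = -89/2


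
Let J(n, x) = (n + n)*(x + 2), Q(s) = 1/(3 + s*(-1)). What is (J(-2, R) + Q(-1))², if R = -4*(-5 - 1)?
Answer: 172225/16 ≈ 10764.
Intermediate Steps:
R = 24 (R = -4*(-6) = 24)
Q(s) = 1/(3 - s)
J(n, x) = 2*n*(2 + x) (J(n, x) = (2*n)*(2 + x) = 2*n*(2 + x))
(J(-2, R) + Q(-1))² = (2*(-2)*(2 + 24) - 1/(-3 - 1))² = (2*(-2)*26 - 1/(-4))² = (-104 - 1*(-¼))² = (-104 + ¼)² = (-415/4)² = 172225/16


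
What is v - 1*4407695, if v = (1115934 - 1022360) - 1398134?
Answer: -5712255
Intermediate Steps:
v = -1304560 (v = 93574 - 1398134 = -1304560)
v - 1*4407695 = -1304560 - 1*4407695 = -1304560 - 4407695 = -5712255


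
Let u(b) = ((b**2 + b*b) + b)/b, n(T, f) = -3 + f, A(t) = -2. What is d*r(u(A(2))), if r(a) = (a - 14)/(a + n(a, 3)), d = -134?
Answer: -2278/3 ≈ -759.33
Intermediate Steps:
u(b) = (b + 2*b**2)/b (u(b) = ((b**2 + b**2) + b)/b = (2*b**2 + b)/b = (b + 2*b**2)/b)
r(a) = (-14 + a)/a (r(a) = (a - 14)/(a + (-3 + 3)) = (-14 + a)/(a + 0) = (-14 + a)/a)
d*r(u(A(2))) = -134*(-14 + (1 + 2*(-2)))/(1 + 2*(-2)) = -134*(-14 + (1 - 4))/(1 - 4) = -134*(-14 - 3)/(-3) = -(-134)*(-17)/3 = -134*17/3 = -2278/3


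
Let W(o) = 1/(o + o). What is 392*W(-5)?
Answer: -196/5 ≈ -39.200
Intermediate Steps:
W(o) = 1/(2*o)
392*W(-5) = 392*((½)/(-5)) = 392*((½)*(-⅕)) = 392*(-⅒) = -196/5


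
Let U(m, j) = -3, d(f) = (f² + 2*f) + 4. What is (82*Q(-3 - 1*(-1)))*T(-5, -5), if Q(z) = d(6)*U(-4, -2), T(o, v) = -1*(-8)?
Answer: -102336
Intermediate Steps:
d(f) = 4 + f² + 2*f
T(o, v) = 8
Q(z) = -156 (Q(z) = (4 + 6² + 2*6)*(-3) = (4 + 36 + 12)*(-3) = 52*(-3) = -156)
(82*Q(-3 - 1*(-1)))*T(-5, -5) = (82*(-156))*8 = -12792*8 = -102336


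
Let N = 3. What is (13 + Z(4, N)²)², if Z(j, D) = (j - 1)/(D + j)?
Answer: 417316/2401 ≈ 173.81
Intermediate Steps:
Z(j, D) = (-1 + j)/(D + j)
(13 + Z(4, N)²)² = (13 + ((-1 + 4)/(3 + 4))²)² = (13 + (3/7)²)² = (13 + 9/49)² = (646/49)² = 417316/2401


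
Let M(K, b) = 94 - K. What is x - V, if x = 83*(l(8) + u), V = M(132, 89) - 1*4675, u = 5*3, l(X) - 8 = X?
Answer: 7286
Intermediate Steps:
l(X) = 8 + X
u = 15
V = -4713 (V = (94 - 1*132) - 1*4675 = (94 - 132) - 4675 = -38 - 4675 = -4713)
x = 2573 (x = 83*((8 + 8) + 15) = 83*(16 + 15) = 83*31 = 2573)
x - V = 2573 - 1*(-4713) = 2573 + 4713 = 7286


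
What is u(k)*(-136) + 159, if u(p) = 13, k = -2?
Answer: -1609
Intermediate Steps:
u(k)*(-136) + 159 = 13*(-136) + 159 = -1768 + 159 = -1609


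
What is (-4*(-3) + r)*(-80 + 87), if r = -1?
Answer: 77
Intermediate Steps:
(-4*(-3) + r)*(-80 + 87) = (-4*(-3) - 1)*(-80 + 87) = (12 - 1)*7 = 11*7 = 77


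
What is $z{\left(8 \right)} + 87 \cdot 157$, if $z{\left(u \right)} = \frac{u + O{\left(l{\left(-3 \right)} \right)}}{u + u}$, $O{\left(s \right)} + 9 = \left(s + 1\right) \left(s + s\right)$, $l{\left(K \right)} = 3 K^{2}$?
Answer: $\frac{220055}{16} \approx 13753.0$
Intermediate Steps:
$O{\left(s \right)} = -9 + 2 s \left(1 + s\right)$ ($O{\left(s \right)} = -9 + \left(s + 1\right) \left(s + s\right) = -9 + \left(1 + s\right) 2 s = -9 + 2 s \left(1 + s\right)$)
$z{\left(u \right)} = \frac{1503 + u}{2 u}$ ($z{\left(u \right)} = \frac{u + \left(-9 + 2 \cdot 3 \left(-3\right)^{2} + 2 \left(3 \left(-3\right)^{2}\right)^{2}\right)}{u + u} = \frac{u + \left(-9 + 2 \cdot 3 \cdot 9 + 2 \left(3 \cdot 9\right)^{2}\right)}{2 u} = \left(u + \left(-9 + 2 \cdot 27 + 2 \cdot 27^{2}\right)\right) \frac{1}{2 u} = \left(u + \left(-9 + 54 + 2 \cdot 729\right)\right) \frac{1}{2 u} = \left(u + \left(-9 + 54 + 1458\right)\right) \frac{1}{2 u} = \left(u + 1503\right) \frac{1}{2 u} = \left(1503 + u\right) \frac{1}{2 u} = \frac{1503 + u}{2 u}$)
$z{\left(8 \right)} + 87 \cdot 157 = \frac{1503 + 8}{2 \cdot 8} + 87 \cdot 157 = \frac{1}{2} \cdot \frac{1}{8} \cdot 1511 + 13659 = \frac{1511}{16} + 13659 = \frac{220055}{16}$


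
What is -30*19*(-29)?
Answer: 16530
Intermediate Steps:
-30*19*(-29) = -570*(-29) = 16530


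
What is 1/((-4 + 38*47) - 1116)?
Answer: 1/666 ≈ 0.0015015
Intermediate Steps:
1/((-4 + 38*47) - 1116) = 1/((-4 + 1786) - 1116) = 1/(1782 - 1116) = 1/666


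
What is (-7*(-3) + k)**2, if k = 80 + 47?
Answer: 21904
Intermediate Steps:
k = 127
(-7*(-3) + k)**2 = (-7*(-3) + 127)**2 = (21 + 127)**2 = 148**2 = 21904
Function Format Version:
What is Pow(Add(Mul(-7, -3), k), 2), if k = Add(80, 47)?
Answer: 21904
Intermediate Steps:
k = 127
Pow(Add(Mul(-7, -3), k), 2) = Pow(Add(Mul(-7, -3), 127), 2) = Pow(Add(21, 127), 2) = Pow(148, 2) = 21904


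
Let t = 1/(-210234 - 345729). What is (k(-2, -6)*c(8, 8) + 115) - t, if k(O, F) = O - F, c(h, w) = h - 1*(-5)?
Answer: 92845822/555963 ≈ 167.00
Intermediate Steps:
c(h, w) = 5 + h (c(h, w) = h + 5 = 5 + h)
t = -1/555963 (t = 1/(-555963) = -1/555963 ≈ -1.7987e-6)
(k(-2, -6)*c(8, 8) + 115) - t = ((-2 - 1*(-6))*(5 + 8) + 115) - 1*(-1/555963) = ((-2 + 6)*13 + 115) + 1/555963 = (4*13 + 115) + 1/555963 = (52 + 115) + 1/555963 = 167 + 1/555963 = 92845822/555963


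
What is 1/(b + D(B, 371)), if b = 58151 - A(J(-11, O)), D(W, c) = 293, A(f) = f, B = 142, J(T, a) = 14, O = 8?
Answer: 1/58430 ≈ 1.7115e-5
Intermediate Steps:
b = 58137 (b = 58151 - 1*14 = 58151 - 14 = 58137)
1/(b + D(B, 371)) = 1/(58137 + 293) = 1/58430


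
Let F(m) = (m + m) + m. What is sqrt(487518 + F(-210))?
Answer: 2*sqrt(121722) ≈ 697.77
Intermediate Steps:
F(m) = 3*m (F(m) = 2*m + m = 3*m)
sqrt(487518 + F(-210)) = sqrt(487518 + 3*(-210)) = sqrt(487518 - 630) = sqrt(486888) = 2*sqrt(121722)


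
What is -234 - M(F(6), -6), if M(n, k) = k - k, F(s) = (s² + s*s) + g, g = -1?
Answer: -234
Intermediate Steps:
F(s) = -1 + 2*s² (F(s) = (s² + s*s) - 1 = (s² + s²) - 1 = 2*s² - 1 = -1 + 2*s²)
M(n, k) = 0
-234 - M(F(6), -6) = -234 - 1*0 = -234 + 0 = -234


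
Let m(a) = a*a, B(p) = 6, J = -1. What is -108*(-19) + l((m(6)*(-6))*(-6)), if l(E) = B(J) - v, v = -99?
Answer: 2157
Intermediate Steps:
m(a) = a²
l(E) = 105 (l(E) = 6 - 1*(-99) = 6 + 99 = 105)
-108*(-19) + l((m(6)*(-6))*(-6)) = -108*(-19) + 105 = 2052 + 105 = 2157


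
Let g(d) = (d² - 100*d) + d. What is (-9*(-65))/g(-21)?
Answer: 13/56 ≈ 0.23214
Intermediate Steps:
g(d) = d² - 99*d
(-9*(-65))/g(-21) = (-9*(-65))/((-21*(-99 - 21))) = 585/((-21*(-120))) = 585/2520 = 585*(1/2520) = 13/56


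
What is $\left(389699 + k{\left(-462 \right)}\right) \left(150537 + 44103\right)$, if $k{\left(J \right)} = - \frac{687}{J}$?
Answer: $\frac{5840550315000}{77} \approx 7.5851 \cdot 10^{10}$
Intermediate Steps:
$\left(389699 + k{\left(-462 \right)}\right) \left(150537 + 44103\right) = \left(389699 - \frac{687}{-462}\right) \left(150537 + 44103\right) = \left(389699 - - \frac{229}{154}\right) 194640 = \left(389699 + \frac{229}{154}\right) 194640 = \frac{60013875}{154} \cdot 194640 = \frac{5840550315000}{77}$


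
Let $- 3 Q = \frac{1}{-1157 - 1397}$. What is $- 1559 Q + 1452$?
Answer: $\frac{11123665}{7662} \approx 1451.8$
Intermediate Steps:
$Q = \frac{1}{7662}$ ($Q = - \frac{1}{3 \left(-1157 - 1397\right)} = - \frac{1}{3 \left(-2554\right)} = \left(- \frac{1}{3}\right) \left(- \frac{1}{2554}\right) = \frac{1}{7662} \approx 0.00013051$)
$- 1559 Q + 1452 = \left(-1559\right) \frac{1}{7662} + 1452 = - \frac{1559}{7662} + 1452 = \frac{11123665}{7662}$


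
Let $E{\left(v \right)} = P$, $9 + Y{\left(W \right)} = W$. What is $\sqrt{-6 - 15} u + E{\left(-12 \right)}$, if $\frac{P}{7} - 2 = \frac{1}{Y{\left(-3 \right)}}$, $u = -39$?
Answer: $\frac{161}{12} - 39 i \sqrt{21} \approx 13.417 - 178.72 i$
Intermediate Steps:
$Y{\left(W \right)} = -9 + W$
$P = \frac{161}{12}$ ($P = 14 + \frac{7}{-9 - 3} = 14 + \frac{7}{-12} = 14 + 7 \left(- \frac{1}{12}\right) = 14 - \frac{7}{12} = \frac{161}{12} \approx 13.417$)
$E{\left(v \right)} = \frac{161}{12}$
$\sqrt{-6 - 15} u + E{\left(-12 \right)} = \sqrt{-6 - 15} \left(-39\right) + \frac{161}{12} = \sqrt{-21} \left(-39\right) + \frac{161}{12} = i \sqrt{21} \left(-39\right) + \frac{161}{12} = - 39 i \sqrt{21} + \frac{161}{12} = \frac{161}{12} - 39 i \sqrt{21}$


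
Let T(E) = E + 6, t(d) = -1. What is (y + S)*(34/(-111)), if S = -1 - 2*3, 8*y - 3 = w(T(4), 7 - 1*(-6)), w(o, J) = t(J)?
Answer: 153/74 ≈ 2.0676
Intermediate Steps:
T(E) = 6 + E
w(o, J) = -1
y = ¼ (y = 3/8 + (⅛)*(-1) = 3/8 - ⅛ = ¼ ≈ 0.25000)
S = -7 (S = -1 - 6 = -7)
(y + S)*(34/(-111)) = (¼ - 7)*(34/(-111)) = -459*(-1)/(2*111) = -27/4*(-34/111) = 153/74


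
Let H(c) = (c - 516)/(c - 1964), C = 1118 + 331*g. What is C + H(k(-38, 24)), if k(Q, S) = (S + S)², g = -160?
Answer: -4406123/85 ≈ -51837.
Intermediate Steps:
k(Q, S) = 4*S² (k(Q, S) = (2*S)² = 4*S²)
C = -51842 (C = 1118 + 331*(-160) = 1118 - 52960 = -51842)
H(c) = (-516 + c)/(-1964 + c)
C + H(k(-38, 24)) = -51842 + (-516 + 4*24²)/(-1964 + 4*24²) = -51842 + (-516 + 4*576)/(-1964 + 4*576) = -51842 + (-516 + 2304)/(-1964 + 2304) = -51842 + 1788/340 = -51842 + (1/340)*1788 = -51842 + 447/85 = -4406123/85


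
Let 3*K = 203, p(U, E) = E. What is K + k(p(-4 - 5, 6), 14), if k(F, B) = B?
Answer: 245/3 ≈ 81.667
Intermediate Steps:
K = 203/3 (K = (1/3)*203 = 203/3 ≈ 67.667)
K + k(p(-4 - 5, 6), 14) = 203/3 + 14 = 245/3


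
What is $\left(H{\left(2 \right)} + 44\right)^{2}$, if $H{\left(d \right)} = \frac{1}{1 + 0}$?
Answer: $2025$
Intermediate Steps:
$H{\left(d \right)} = 1$ ($H{\left(d \right)} = 1^{-1} = 1$)
$\left(H{\left(2 \right)} + 44\right)^{2} = \left(1 + 44\right)^{2} = 45^{2} = 2025$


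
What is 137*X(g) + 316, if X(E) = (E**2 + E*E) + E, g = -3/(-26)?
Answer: 56692/169 ≈ 335.46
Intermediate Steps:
g = 3/26 (g = -3*(-1/26) = 3/26 ≈ 0.11538)
X(E) = E + 2*E**2 (X(E) = (E**2 + E**2) + E = 2*E**2 + E = E + 2*E**2)
137*X(g) + 316 = 137*(3*(1 + 2*(3/26))/26) + 316 = 137*(3*(1 + 3/13)/26) + 316 = 137*((3/26)*(16/13)) + 316 = 137*(24/169) + 316 = 3288/169 + 316 = 56692/169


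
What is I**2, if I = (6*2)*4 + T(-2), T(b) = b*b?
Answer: 2704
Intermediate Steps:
T(b) = b**2
I = 52 (I = (6*2)*4 + (-2)**2 = 12*4 + 4 = 48 + 4 = 52)
I**2 = 52**2 = 2704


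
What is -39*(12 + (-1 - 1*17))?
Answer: 234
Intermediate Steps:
-39*(12 + (-1 - 1*17)) = -39*(12 + (-1 - 17)) = -39*(12 - 18) = -39*(-6) = 234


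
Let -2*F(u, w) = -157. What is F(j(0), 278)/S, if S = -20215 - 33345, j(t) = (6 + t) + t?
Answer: -157/107120 ≈ -0.0014656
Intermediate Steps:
j(t) = 6 + 2*t
F(u, w) = 157/2 (F(u, w) = -½*(-157) = 157/2)
S = -53560
F(j(0), 278)/S = (157/2)/(-53560) = (157/2)*(-1/53560) = -157/107120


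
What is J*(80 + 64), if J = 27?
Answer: 3888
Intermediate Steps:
J*(80 + 64) = 27*(80 + 64) = 27*144 = 3888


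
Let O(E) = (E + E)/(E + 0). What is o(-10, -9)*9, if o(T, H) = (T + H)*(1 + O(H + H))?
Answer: -513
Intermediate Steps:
O(E) = 2 (O(E) = (2*E)/E = 2)
o(T, H) = 3*H + 3*T (o(T, H) = (T + H)*(1 + 2) = (H + T)*3 = 3*H + 3*T)
o(-10, -9)*9 = (3*(-9) + 3*(-10))*9 = (-27 - 30)*9 = -57*9 = -513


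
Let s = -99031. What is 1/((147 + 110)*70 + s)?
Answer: -1/81041 ≈ -1.2339e-5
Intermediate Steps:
1/((147 + 110)*70 + s) = 1/((147 + 110)*70 - 99031) = 1/(257*70 - 99031) = 1/(17990 - 99031) = 1/(-81041) = -1/81041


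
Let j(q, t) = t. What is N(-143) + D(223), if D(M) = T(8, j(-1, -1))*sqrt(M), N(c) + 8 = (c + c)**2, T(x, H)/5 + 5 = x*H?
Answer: 81788 - 65*sqrt(223) ≈ 80817.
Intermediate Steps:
T(x, H) = -25 + 5*H*x (T(x, H) = -25 + 5*(x*H) = -25 + 5*(H*x) = -25 + 5*H*x)
N(c) = -8 + 4*c**2 (N(c) = -8 + (c + c)**2 = -8 + (2*c)**2 = -8 + 4*c**2)
D(M) = -65*sqrt(M) (D(M) = (-25 + 5*(-1)*8)*sqrt(M) = (-25 - 40)*sqrt(M) = -65*sqrt(M))
N(-143) + D(223) = (-8 + 4*(-143)**2) - 65*sqrt(223) = (-8 + 4*20449) - 65*sqrt(223) = (-8 + 81796) - 65*sqrt(223) = 81788 - 65*sqrt(223)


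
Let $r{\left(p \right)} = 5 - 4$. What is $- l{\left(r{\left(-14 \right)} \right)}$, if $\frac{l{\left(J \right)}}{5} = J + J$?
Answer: $-10$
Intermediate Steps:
$r{\left(p \right)} = 1$ ($r{\left(p \right)} = 5 - 4 = 1$)
$l{\left(J \right)} = 10 J$ ($l{\left(J \right)} = 5 \left(J + J\right) = 5 \cdot 2 J = 10 J$)
$- l{\left(r{\left(-14 \right)} \right)} = - 10 \cdot 1 = \left(-1\right) 10 = -10$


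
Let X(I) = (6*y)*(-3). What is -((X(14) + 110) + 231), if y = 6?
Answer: -233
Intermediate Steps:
X(I) = -108 (X(I) = (6*6)*(-3) = 36*(-3) = -108)
-((X(14) + 110) + 231) = -((-108 + 110) + 231) = -(2 + 231) = -1*233 = -233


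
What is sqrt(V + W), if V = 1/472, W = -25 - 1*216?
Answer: 3*I*sqrt(1491402)/236 ≈ 15.524*I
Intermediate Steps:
W = -241 (W = -25 - 216 = -241)
V = 1/472 ≈ 0.0021186
sqrt(V + W) = sqrt(1/472 - 241) = sqrt(-113751/472) = 3*I*sqrt(1491402)/236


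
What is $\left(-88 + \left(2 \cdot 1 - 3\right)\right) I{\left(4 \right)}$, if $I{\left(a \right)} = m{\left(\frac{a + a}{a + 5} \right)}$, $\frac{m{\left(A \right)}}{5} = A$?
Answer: $- \frac{3560}{9} \approx -395.56$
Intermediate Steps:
$m{\left(A \right)} = 5 A$
$I{\left(a \right)} = \frac{10 a}{5 + a}$ ($I{\left(a \right)} = 5 \frac{a + a}{a + 5} = 5 \frac{2 a}{5 + a} = \frac{10 a}{5 + a}$)
$\left(-88 + \left(2 \cdot 1 - 3\right)\right) I{\left(4 \right)} = \left(-88 + \left(2 \cdot 1 - 3\right)\right) 10 \cdot 4 \frac{1}{5 + 4} = \left(-88 + \left(2 - 3\right)\right) 10 \cdot 4 \cdot \frac{1}{9} = \left(-88 - 1\right) 10 \cdot 4 \cdot \frac{1}{9} = \left(-89\right) \frac{40}{9} = - \frac{3560}{9}$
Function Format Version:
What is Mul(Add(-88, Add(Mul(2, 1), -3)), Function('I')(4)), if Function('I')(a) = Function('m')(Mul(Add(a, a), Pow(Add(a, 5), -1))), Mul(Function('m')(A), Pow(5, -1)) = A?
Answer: Rational(-3560, 9) ≈ -395.56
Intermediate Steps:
Function('m')(A) = Mul(5, A)
Function('I')(a) = Mul(10, a, Pow(Add(5, a), -1)) (Function('I')(a) = Mul(5, Mul(Add(a, a), Pow(Add(a, 5), -1))) = Mul(5, Mul(Mul(2, a), Pow(Add(5, a), -1))) = Mul(5, Mul(2, a, Pow(Add(5, a), -1))) = Mul(10, a, Pow(Add(5, a), -1)))
Mul(Add(-88, Add(Mul(2, 1), -3)), Function('I')(4)) = Mul(Add(-88, Add(Mul(2, 1), -3)), Mul(10, 4, Pow(Add(5, 4), -1))) = Mul(Add(-88, Add(2, -3)), Mul(10, 4, Pow(9, -1))) = Mul(Add(-88, -1), Mul(10, 4, Rational(1, 9))) = Mul(-89, Rational(40, 9)) = Rational(-3560, 9)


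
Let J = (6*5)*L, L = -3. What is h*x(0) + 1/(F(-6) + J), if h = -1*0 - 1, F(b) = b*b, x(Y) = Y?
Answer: -1/54 ≈ -0.018519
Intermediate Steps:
F(b) = b**2
J = -90 (J = (6*5)*(-3) = 30*(-3) = -90)
h = -1 (h = 0 - 1 = -1)
h*x(0) + 1/(F(-6) + J) = -1*0 + 1/((-6)**2 - 90) = 0 + 1/(36 - 90) = 0 + 1/(-54) = 0 - 1/54 = -1/54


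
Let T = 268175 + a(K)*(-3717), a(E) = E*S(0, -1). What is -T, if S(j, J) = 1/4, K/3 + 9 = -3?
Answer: -301628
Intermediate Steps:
K = -36 (K = -27 + 3*(-3) = -27 - 9 = -36)
S(j, J) = 1/4
a(E) = E/4 (a(E) = E*(1/4) = E/4)
T = 301628 (T = 268175 + ((1/4)*(-36))*(-3717) = 268175 - 9*(-3717) = 268175 + 33453 = 301628)
-T = -1*301628 = -301628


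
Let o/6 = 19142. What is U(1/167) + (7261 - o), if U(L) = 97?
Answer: -107494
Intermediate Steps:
o = 114852 (o = 6*19142 = 114852)
U(1/167) + (7261 - o) = 97 + (7261 - 1*114852) = 97 + (7261 - 114852) = 97 - 107591 = -107494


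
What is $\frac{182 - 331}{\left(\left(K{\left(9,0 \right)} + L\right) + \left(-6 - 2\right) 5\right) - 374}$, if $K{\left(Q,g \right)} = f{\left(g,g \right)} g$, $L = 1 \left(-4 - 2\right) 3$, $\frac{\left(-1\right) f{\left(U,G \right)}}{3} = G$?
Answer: $\frac{149}{432} \approx 0.34491$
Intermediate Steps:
$f{\left(U,G \right)} = - 3 G$
$L = -18$ ($L = 1 \left(-6\right) 3 = \left(-6\right) 3 = -18$)
$K{\left(Q,g \right)} = - 3 g^{2}$ ($K{\left(Q,g \right)} = - 3 g g = - 3 g^{2}$)
$\frac{182 - 331}{\left(\left(K{\left(9,0 \right)} + L\right) + \left(-6 - 2\right) 5\right) - 374} = \frac{182 - 331}{\left(\left(- 3 \cdot 0^{2} - 18\right) + \left(-6 - 2\right) 5\right) - 374} = - \frac{149}{\left(\left(\left(-3\right) 0 - 18\right) - 40\right) - 374} = - \frac{149}{\left(\left(0 - 18\right) - 40\right) - 374} = - \frac{149}{\left(-18 - 40\right) - 374} = - \frac{149}{-58 - 374} = - \frac{149}{-432} = \left(-149\right) \left(- \frac{1}{432}\right) = \frac{149}{432}$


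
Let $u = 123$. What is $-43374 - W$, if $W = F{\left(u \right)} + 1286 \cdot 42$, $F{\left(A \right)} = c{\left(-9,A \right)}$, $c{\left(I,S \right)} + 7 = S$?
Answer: $-97502$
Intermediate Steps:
$c{\left(I,S \right)} = -7 + S$
$F{\left(A \right)} = -7 + A$
$W = 54128$ ($W = \left(-7 + 123\right) + 1286 \cdot 42 = 116 + 54012 = 54128$)
$-43374 - W = -43374 - 54128 = -97502$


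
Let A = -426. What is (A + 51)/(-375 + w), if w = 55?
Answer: 75/64 ≈ 1.1719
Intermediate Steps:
(A + 51)/(-375 + w) = (-426 + 51)/(-375 + 55) = -375/(-320) = -375*(-1/320) = 75/64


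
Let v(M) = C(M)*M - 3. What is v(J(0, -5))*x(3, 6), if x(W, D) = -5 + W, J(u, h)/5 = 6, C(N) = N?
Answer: -1794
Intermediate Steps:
J(u, h) = 30 (J(u, h) = 5*6 = 30)
v(M) = -3 + M² (v(M) = M*M - 3 = M² - 3 = -3 + M²)
v(J(0, -5))*x(3, 6) = (-3 + 30²)*(-5 + 3) = (-3 + 900)*(-2) = 897*(-2) = -1794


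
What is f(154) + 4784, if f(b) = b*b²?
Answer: 3657048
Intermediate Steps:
f(b) = b³
f(154) + 4784 = 154³ + 4784 = 3652264 + 4784 = 3657048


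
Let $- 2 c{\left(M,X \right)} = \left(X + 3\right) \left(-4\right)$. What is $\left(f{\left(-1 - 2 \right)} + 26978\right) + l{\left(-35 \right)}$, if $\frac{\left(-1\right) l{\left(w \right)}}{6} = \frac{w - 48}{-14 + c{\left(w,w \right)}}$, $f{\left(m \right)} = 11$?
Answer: $\frac{350774}{13} \approx 26983.0$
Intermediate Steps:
$c{\left(M,X \right)} = 6 + 2 X$ ($c{\left(M,X \right)} = - \frac{\left(X + 3\right) \left(-4\right)}{2} = - \frac{\left(3 + X\right) \left(-4\right)}{2} = - \frac{-12 - 4 X}{2} = 6 + 2 X$)
$l{\left(w \right)} = - \frac{6 \left(-48 + w\right)}{-8 + 2 w}$ ($l{\left(w \right)} = - 6 \frac{w - 48}{-14 + \left(6 + 2 w\right)} = - 6 \frac{-48 + w}{-8 + 2 w} = - \frac{6 \left(-48 + w\right)}{-8 + 2 w}$)
$\left(f{\left(-1 - 2 \right)} + 26978\right) + l{\left(-35 \right)} = \left(11 + 26978\right) + \frac{3 \left(48 - -35\right)}{-4 - 35} = 26989 + \frac{3 \left(48 + 35\right)}{-39} = 26989 + 3 \left(- \frac{1}{39}\right) 83 = 26989 - \frac{83}{13} = \frac{350774}{13}$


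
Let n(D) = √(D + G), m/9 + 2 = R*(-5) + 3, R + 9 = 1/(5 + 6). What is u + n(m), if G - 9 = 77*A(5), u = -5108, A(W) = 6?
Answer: -5108 + √106590/11 ≈ -5078.3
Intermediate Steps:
R = -98/11 (R = -9 + 1/(5 + 6) = -9 + 1/11 = -98/11 ≈ -8.9091)
m = 4509/11 (m = -18 + 9*(-98/11*(-5) + 3) = -18 + 9*(490/11 + 3) = -18 + 9*(523/11) = -18 + 4707/11 = 4509/11 ≈ 409.91)
G = 471 (G = 9 + 77*6 = 9 + 462 = 471)
n(D) = √(471 + D) (n(D) = √(D + 471) = √(471 + D))
u + n(m) = -5108 + √(471 + 4509/11) = -5108 + √(9690/11) = -5108 + √106590/11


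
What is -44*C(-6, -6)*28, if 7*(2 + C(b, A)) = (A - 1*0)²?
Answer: -3872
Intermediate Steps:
C(b, A) = -2 + A²/7 (C(b, A) = -2 + (A - 1*0)²/7 = -2 + (A + 0)²/7 = -2 + A²/7)
-44*C(-6, -6)*28 = -44*(-2 + (⅐)*(-6)²)*28 = -44*(-2 + (⅐)*36)*28 = -44*(-2 + 36/7)*28 = -44*22/7*28 = -968/7*28 = -3872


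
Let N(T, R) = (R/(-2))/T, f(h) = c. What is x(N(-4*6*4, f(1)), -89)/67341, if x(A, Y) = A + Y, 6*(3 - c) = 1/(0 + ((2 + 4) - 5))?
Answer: -102511/77576832 ≈ -0.0013214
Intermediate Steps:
c = 17/6 (c = 3 - 1/(6*(0 + ((2 + 4) - 5))) = 3 - 1/(6*(0 + (6 - 5))) = 3 - 1/(6*(0 + 1)) = 3 - 1/6/1 = 3 - 1/6*1 = 3 - 1/6 = 17/6 ≈ 2.8333)
f(h) = 17/6
N(T, R) = -R/(2*T) (N(T, R) = (R*(-1/2))/T = (-R/2)/T = -R/(2*T))
x(N(-4*6*4, f(1)), -89)/67341 = (-1/2*17/6/-4*6*4 - 89)/67341 = (-1/2*17/6/(-24*4) - 89)*(1/67341) = (-1/2*17/6/(-96) - 89)*(1/67341) = (-1/2*17/6*(-1/96) - 89)*(1/67341) = (17/1152 - 89)*(1/67341) = -102511/1152*1/67341 = -102511/77576832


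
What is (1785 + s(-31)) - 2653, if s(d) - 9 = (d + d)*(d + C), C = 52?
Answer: -2161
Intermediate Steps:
s(d) = 9 + 2*d*(52 + d) (s(d) = 9 + (d + d)*(d + 52) = 9 + (2*d)*(52 + d) = 9 + 2*d*(52 + d))
(1785 + s(-31)) - 2653 = (1785 + (9 + 2*(-31)² + 104*(-31))) - 2653 = (1785 + (9 + 2*961 - 3224)) - 2653 = (1785 + (9 + 1922 - 3224)) - 2653 = (1785 - 1293) - 2653 = 492 - 2653 = -2161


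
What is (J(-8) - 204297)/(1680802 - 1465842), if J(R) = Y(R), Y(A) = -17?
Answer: -102157/107480 ≈ -0.95047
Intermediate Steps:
J(R) = -17
(J(-8) - 204297)/(1680802 - 1465842) = (-17 - 204297)/(1680802 - 1465842) = -204314/214960 = -204314*1/214960 = -102157/107480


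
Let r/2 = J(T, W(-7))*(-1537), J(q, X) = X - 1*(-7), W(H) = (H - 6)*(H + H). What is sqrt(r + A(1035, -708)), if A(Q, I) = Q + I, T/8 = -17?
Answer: I*sqrt(580659) ≈ 762.01*I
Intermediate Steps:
T = -136 (T = 8*(-17) = -136)
W(H) = 2*H*(-6 + H) (W(H) = (-6 + H)*(2*H) = 2*H*(-6 + H))
J(q, X) = 7 + X (J(q, X) = X + 7 = 7 + X)
r = -580986 (r = 2*((7 + 2*(-7)*(-6 - 7))*(-1537)) = 2*((7 + 2*(-7)*(-13))*(-1537)) = 2*((7 + 182)*(-1537)) = 2*(189*(-1537)) = 2*(-290493) = -580986)
A(Q, I) = I + Q
sqrt(r + A(1035, -708)) = sqrt(-580986 + (-708 + 1035)) = sqrt(-580986 + 327) = sqrt(-580659) = I*sqrt(580659)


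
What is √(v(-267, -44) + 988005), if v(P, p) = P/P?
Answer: √988006 ≈ 993.98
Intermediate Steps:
v(P, p) = 1
√(v(-267, -44) + 988005) = √(1 + 988005) = √988006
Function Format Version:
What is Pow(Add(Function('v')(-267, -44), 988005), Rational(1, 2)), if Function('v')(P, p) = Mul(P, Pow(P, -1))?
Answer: Pow(988006, Rational(1, 2)) ≈ 993.98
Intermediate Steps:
Function('v')(P, p) = 1
Pow(Add(Function('v')(-267, -44), 988005), Rational(1, 2)) = Pow(Add(1, 988005), Rational(1, 2)) = Pow(988006, Rational(1, 2))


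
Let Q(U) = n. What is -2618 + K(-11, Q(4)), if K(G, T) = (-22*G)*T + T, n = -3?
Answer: -3347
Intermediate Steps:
Q(U) = -3
K(G, T) = T - 22*G*T (K(G, T) = -22*G*T + T = T - 22*G*T)
-2618 + K(-11, Q(4)) = -2618 - 3*(1 - 22*(-11)) = -2618 - 3*(1 + 242) = -2618 - 3*243 = -2618 - 729 = -3347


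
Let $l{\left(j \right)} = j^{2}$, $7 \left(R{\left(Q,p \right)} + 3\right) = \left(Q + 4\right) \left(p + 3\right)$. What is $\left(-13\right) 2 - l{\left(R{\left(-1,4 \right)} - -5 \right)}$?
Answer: $-51$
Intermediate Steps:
$R{\left(Q,p \right)} = -3 + \frac{\left(3 + p\right) \left(4 + Q\right)}{7}$ ($R{\left(Q,p \right)} = -3 + \frac{\left(Q + 4\right) \left(p + 3\right)}{7} = -3 + \frac{\left(4 + Q\right) \left(3 + p\right)}{7} = -3 + \frac{\left(3 + p\right) \left(4 + Q\right)}{7}$)
$\left(-13\right) 2 - l{\left(R{\left(-1,4 \right)} - -5 \right)} = \left(-13\right) 2 - \left(\left(- \frac{9}{7} + \frac{3}{7} \left(-1\right) + \frac{4}{7} \cdot 4 + \frac{1}{7} \left(-1\right) 4\right) - -5\right)^{2} = -26 - \left(\left(- \frac{9}{7} - \frac{3}{7} + \frac{16}{7} - \frac{4}{7}\right) + 5\right)^{2} = -26 - \left(0 + 5\right)^{2} = -26 - 5^{2} = -26 - 25 = -51$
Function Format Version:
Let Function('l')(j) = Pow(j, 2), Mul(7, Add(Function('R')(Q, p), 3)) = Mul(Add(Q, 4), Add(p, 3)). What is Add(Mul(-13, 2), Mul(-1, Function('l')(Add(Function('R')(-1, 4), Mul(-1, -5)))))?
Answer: -51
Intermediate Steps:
Function('R')(Q, p) = Add(-3, Mul(Rational(1, 7), Add(3, p), Add(4, Q))) (Function('R')(Q, p) = Add(-3, Mul(Rational(1, 7), Mul(Add(Q, 4), Add(p, 3)))) = Add(-3, Mul(Rational(1, 7), Mul(Add(4, Q), Add(3, p)))) = Add(-3, Mul(Rational(1, 7), Mul(Add(3, p), Add(4, Q)))) = Add(-3, Mul(Rational(1, 7), Add(3, p), Add(4, Q))))
Add(Mul(-13, 2), Mul(-1, Function('l')(Add(Function('R')(-1, 4), Mul(-1, -5))))) = Add(Mul(-13, 2), Mul(-1, Pow(Add(Add(Rational(-9, 7), Mul(Rational(3, 7), -1), Mul(Rational(4, 7), 4), Mul(Rational(1, 7), -1, 4)), Mul(-1, -5)), 2))) = Add(-26, Mul(-1, Pow(Add(Add(Rational(-9, 7), Rational(-3, 7), Rational(16, 7), Rational(-4, 7)), 5), 2))) = Add(-26, Mul(-1, Pow(Add(0, 5), 2))) = Add(-26, Mul(-1, Pow(5, 2))) = Add(-26, Mul(-1, 25)) = Add(-26, -25) = -51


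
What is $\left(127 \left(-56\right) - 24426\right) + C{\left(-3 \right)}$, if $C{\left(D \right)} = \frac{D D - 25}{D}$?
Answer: $- \frac{94598}{3} \approx -31533.0$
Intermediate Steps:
$C{\left(D \right)} = \frac{-25 + D^{2}}{D}$ ($C{\left(D \right)} = \frac{D^{2} - 25}{D} = \frac{-25 + D^{2}}{D}$)
$\left(127 \left(-56\right) - 24426\right) + C{\left(-3 \right)} = \left(127 \left(-56\right) - 24426\right) - \left(3 + \frac{25}{-3}\right) = \left(-7112 - 24426\right) - - \frac{16}{3} = -31538 + \left(-3 + \frac{25}{3}\right) = -31538 + \frac{16}{3} = - \frac{94598}{3}$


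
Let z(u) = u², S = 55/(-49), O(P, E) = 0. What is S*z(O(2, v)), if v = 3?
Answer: 0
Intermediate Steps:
S = -55/49 (S = 55*(-1/49) = -55/49 ≈ -1.1224)
S*z(O(2, v)) = -55/49*0² = -55/49*0 = 0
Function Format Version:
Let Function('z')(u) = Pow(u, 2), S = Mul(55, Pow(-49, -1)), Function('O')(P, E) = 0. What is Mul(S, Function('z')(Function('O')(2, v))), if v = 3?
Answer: 0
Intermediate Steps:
S = Rational(-55, 49) (S = Mul(55, Rational(-1, 49)) = Rational(-55, 49) ≈ -1.1224)
Mul(S, Function('z')(Function('O')(2, v))) = Mul(Rational(-55, 49), Pow(0, 2)) = Mul(Rational(-55, 49), 0) = 0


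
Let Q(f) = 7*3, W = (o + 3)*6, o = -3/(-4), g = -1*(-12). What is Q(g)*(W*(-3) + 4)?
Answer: -2667/2 ≈ -1333.5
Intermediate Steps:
g = 12
o = ¾ (o = -3*(-¼) = ¾ ≈ 0.75000)
W = 45/2 (W = (¾ + 3)*6 = (15/4)*6 = 45/2 ≈ 22.500)
Q(f) = 21
Q(g)*(W*(-3) + 4) = 21*((45/2)*(-3) + 4) = 21*(-135/2 + 4) = 21*(-127/2) = -2667/2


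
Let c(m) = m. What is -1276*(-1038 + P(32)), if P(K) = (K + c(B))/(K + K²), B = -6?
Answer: 15893479/12 ≈ 1.3245e+6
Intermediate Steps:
P(K) = (-6 + K)/(K + K²) (P(K) = (K - 6)/(K + K²) = (-6 + K)/(K + K²))
-1276*(-1038 + P(32)) = -1276*(-1038 + (-6 + 32)/(32*(1 + 32))) = -1276*(-1038 + (1/32)*26/33) = -1276*(-1038 + (1/32)*(1/33)*26) = -1276*(-1038 + 13/528) = -1276*(-548051/528) = 15893479/12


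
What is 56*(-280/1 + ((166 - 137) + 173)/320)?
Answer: -312893/20 ≈ -15645.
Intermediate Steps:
56*(-280/1 + ((166 - 137) + 173)/320) = 56*(-280*1 + (29 + 173)*(1/320)) = 56*(-280 + 202*(1/320)) = 56*(-280 + 101/160) = 56*(-44699/160) = -312893/20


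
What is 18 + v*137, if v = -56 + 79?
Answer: 3169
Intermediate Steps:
v = 23
18 + v*137 = 18 + 23*137 = 18 + 3151 = 3169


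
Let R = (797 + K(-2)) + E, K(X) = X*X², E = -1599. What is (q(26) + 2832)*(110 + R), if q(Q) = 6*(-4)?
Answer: -1965600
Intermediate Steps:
K(X) = X³
R = -810 (R = (797 + (-2)³) - 1599 = (797 - 8) - 1599 = 789 - 1599 = -810)
q(Q) = -24
(q(26) + 2832)*(110 + R) = (-24 + 2832)*(110 - 810) = 2808*(-700) = -1965600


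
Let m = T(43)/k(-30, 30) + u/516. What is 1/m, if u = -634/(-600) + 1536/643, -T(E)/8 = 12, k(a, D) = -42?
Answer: 696754800/1597234817 ≈ 0.43623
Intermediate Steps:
T(E) = -96 (T(E) = -8*12 = -96)
u = 664631/192900 (u = -634*(-1/600) + 1536*(1/643) = 317/300 + 1536/643 = 664631/192900 ≈ 3.4455)
m = 1597234817/696754800 (m = -96/(-42) + (664631/192900)/516 = -96*(-1/42) + (664631/192900)*(1/516) = 16/7 + 664631/99536400 = 1597234817/696754800 ≈ 2.2924)
1/m = 1/(1597234817/696754800) = 696754800/1597234817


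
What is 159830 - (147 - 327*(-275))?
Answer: 69758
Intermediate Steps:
159830 - (147 - 327*(-275)) = 159830 - (147 + 89925) = 159830 - 1*90072 = 159830 - 90072 = 69758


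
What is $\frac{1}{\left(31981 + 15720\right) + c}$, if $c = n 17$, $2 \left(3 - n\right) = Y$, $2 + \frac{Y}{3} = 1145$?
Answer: $\frac{2}{37211} \approx 5.3748 \cdot 10^{-5}$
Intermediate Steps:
$Y = 3429$ ($Y = -6 + 3 \cdot 1145 = -6 + 3435 = 3429$)
$n = - \frac{3423}{2}$ ($n = 3 - \frac{3429}{2} = - \frac{3423}{2} \approx -1711.5$)
$c = - \frac{58191}{2}$ ($c = \left(- \frac{3423}{2}\right) 17 = - \frac{58191}{2} \approx -29096.0$)
$\frac{1}{\left(31981 + 15720\right) + c} = \frac{1}{\left(31981 + 15720\right) - \frac{58191}{2}} = \frac{1}{47701 - \frac{58191}{2}} = \frac{1}{\frac{37211}{2}} = \frac{2}{37211}$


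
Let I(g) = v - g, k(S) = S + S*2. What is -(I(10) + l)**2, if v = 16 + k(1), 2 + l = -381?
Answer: -139876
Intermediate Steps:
l = -383 (l = -2 - 381 = -383)
k(S) = 3*S (k(S) = S + 2*S = 3*S)
v = 19 (v = 16 + 3*1 = 16 + 3 = 19)
I(g) = 19 - g
-(I(10) + l)**2 = -((19 - 1*10) - 383)**2 = -((19 - 10) - 383)**2 = -(9 - 383)**2 = -1*(-374)**2 = -1*139876 = -139876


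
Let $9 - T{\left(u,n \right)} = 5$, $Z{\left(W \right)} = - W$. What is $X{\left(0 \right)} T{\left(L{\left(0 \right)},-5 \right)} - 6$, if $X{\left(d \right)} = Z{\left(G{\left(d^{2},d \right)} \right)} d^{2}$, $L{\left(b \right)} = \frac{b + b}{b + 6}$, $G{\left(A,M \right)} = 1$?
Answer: $-6$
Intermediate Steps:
$L{\left(b \right)} = \frac{2 b}{6 + b}$
$T{\left(u,n \right)} = 4$ ($T{\left(u,n \right)} = 9 - 5 = 4$)
$X{\left(d \right)} = - d^{2}$ ($X{\left(d \right)} = \left(-1\right) 1 d^{2} = - d^{2}$)
$X{\left(0 \right)} T{\left(L{\left(0 \right)},-5 \right)} - 6 = - 0^{2} \cdot 4 - 6 = \left(-1\right) 0 \cdot 4 - 6 = 0 \cdot 4 - 6 = 0 - 6 = -6$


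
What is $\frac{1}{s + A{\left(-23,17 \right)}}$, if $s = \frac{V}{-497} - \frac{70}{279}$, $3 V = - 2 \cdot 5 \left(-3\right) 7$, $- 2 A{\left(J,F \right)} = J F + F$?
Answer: $\frac{19809}{3696523} \approx 0.0053588$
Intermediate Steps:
$A{\left(J,F \right)} = - \frac{F}{2} - \frac{F J}{2}$ ($A{\left(J,F \right)} = - \frac{J F + F}{2} = - \frac{F J + F}{2} = - \frac{F + F J}{2} = - \frac{F}{2} - \frac{F J}{2}$)
$V = 70$ ($V = \frac{- 2 \cdot 5 \left(-3\right) 7}{3} = \frac{\left(-2\right) \left(-15\right) 7}{3} = \frac{30 \cdot 7}{3} = \frac{1}{3} \cdot 210 = 70$)
$s = - \frac{7760}{19809}$ ($s = \frac{70}{-497} - \frac{70}{279} = 70 \left(- \frac{1}{497}\right) - \frac{70}{279} = - \frac{10}{71} - \frac{70}{279} = - \frac{7760}{19809} \approx -0.39174$)
$\frac{1}{s + A{\left(-23,17 \right)}} = \frac{1}{- \frac{7760}{19809} - \frac{17 \left(1 - 23\right)}{2}} = \frac{1}{- \frac{7760}{19809} - \frac{17}{2} \left(-22\right)} = \frac{1}{- \frac{7760}{19809} + 187} = \frac{1}{\frac{3696523}{19809}} = \frac{19809}{3696523}$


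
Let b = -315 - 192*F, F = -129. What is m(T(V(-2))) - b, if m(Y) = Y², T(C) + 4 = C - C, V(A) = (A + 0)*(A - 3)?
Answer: -24437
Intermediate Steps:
V(A) = A*(-3 + A)
T(C) = -4 (T(C) = -4 + (C - C) = -4 + 0 = -4)
b = 24453 (b = -315 - 192*(-129) = -315 + 24768 = 24453)
m(T(V(-2))) - b = (-4)² - 1*24453 = 16 - 24453 = -24437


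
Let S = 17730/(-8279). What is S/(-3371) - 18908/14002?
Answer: -263722916356/195387471509 ≈ -1.3497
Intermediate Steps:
S = -17730/8279 (S = 17730*(-1/8279) = -17730/8279 ≈ -2.1416)
S/(-3371) - 18908/14002 = -17730/8279/(-3371) - 18908/14002 = -17730/8279*(-1/3371) - 18908*1/14002 = 17730/27908509 - 9454/7001 = -263722916356/195387471509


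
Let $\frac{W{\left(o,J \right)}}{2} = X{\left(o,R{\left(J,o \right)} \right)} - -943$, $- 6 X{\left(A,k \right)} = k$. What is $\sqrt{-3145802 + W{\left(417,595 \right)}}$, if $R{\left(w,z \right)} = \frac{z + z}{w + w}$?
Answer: $\frac{i \sqrt{1113024944605}}{595} \approx 1773.1 i$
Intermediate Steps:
$R{\left(w,z \right)} = \frac{z}{w}$ ($R{\left(w,z \right)} = \frac{2 z}{2 w} = 2 z \frac{1}{2 w} = \frac{z}{w}$)
$X{\left(A,k \right)} = - \frac{k}{6}$
$W{\left(o,J \right)} = 1886 - \frac{o}{3 J}$ ($W{\left(o,J \right)} = 2 \left(- \frac{o \frac{1}{J}}{6} - -943\right) = 2 \left(- \frac{o}{6 J} + 943\right) = 2 \left(943 - \frac{o}{6 J}\right) = 1886 - \frac{o}{3 J}$)
$\sqrt{-3145802 + W{\left(417,595 \right)}} = \sqrt{-3145802 + \left(1886 - \frac{139}{595}\right)} = \sqrt{-3145802 + \frac{1122031}{595}} = \sqrt{- \frac{1870630159}{595}} = \frac{i \sqrt{1113024944605}}{595}$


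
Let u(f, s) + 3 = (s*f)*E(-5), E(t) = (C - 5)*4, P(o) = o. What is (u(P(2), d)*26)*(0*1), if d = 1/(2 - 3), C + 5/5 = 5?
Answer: 0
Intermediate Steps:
C = 4 (C = -1 + 5 = 4)
E(t) = -4 (E(t) = (4 - 5)*4 = -1*4 = -4)
d = -1 (d = 1/(-1) = -1)
u(f, s) = -3 - 4*f*s (u(f, s) = -3 + (s*f)*(-4) = -3 + (f*s)*(-4) = -3 - 4*f*s)
(u(P(2), d)*26)*(0*1) = ((-3 - 4*2*(-1))*26)*(0*1) = ((-3 + 8)*26)*0 = (5*26)*0 = 130*0 = 0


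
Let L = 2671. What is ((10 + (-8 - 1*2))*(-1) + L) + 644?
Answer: 3315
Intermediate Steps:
((10 + (-8 - 1*2))*(-1) + L) + 644 = ((10 + (-8 - 1*2))*(-1) + 2671) + 644 = ((10 + (-8 - 2))*(-1) + 2671) + 644 = ((10 - 10)*(-1) + 2671) + 644 = (0*(-1) + 2671) + 644 = (0 + 2671) + 644 = 2671 + 644 = 3315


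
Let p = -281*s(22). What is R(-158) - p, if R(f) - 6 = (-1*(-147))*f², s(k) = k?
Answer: 3675896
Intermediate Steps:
R(f) = 6 + 147*f² (R(f) = 6 + (-1*(-147))*f² = 6 + 147*f²)
p = -6182 (p = -281*22 = -6182)
R(-158) - p = (6 + 147*(-158)²) - 1*(-6182) = (6 + 147*24964) + 6182 = (6 + 3669708) + 6182 = 3669714 + 6182 = 3675896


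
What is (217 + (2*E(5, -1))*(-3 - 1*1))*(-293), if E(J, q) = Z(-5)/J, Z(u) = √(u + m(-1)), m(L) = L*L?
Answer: -63581 + 4688*I/5 ≈ -63581.0 + 937.6*I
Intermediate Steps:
m(L) = L²
Z(u) = √(1 + u) (Z(u) = √(u + (-1)²) = √(u + 1) = √(1 + u))
E(J, q) = 2*I/J (E(J, q) = √(1 - 5)/J = √(-4)/J = (2*I)/J = 2*I/J)
(217 + (2*E(5, -1))*(-3 - 1*1))*(-293) = (217 + (2*(2*I/5))*(-3 - 1*1))*(-293) = (217 + (2*(2*I*(⅕)))*(-3 - 1))*(-293) = (217 + (2*(2*I/5))*(-4))*(-293) = (217 + (4*I/5)*(-4))*(-293) = (217 - 16*I/5)*(-293) = -63581 + 4688*I/5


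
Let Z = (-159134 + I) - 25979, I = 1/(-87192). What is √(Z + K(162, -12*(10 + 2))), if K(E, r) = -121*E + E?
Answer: I*√43197302898694/14532 ≈ 452.28*I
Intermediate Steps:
I = -1/87192 ≈ -1.1469e-5
Z = -16140372697/87192 (Z = (-159134 - 1/87192) - 25979 = -13875211729/87192 - 25979 = -16140372697/87192 ≈ -1.8511e+5)
K(E, r) = -120*E
√(Z + K(162, -12*(10 + 2))) = √(-16140372697/87192 - 120*162) = √(-16140372697/87192 - 19440) = √(-17835385177/87192) = I*√43197302898694/14532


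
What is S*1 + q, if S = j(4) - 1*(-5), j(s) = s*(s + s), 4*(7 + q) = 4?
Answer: 31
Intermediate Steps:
q = -6 (q = -7 + (¼)*4 = -7 + 1 = -6)
j(s) = 2*s² (j(s) = s*(2*s) = 2*s²)
S = 37 (S = 2*4² - 1*(-5) = 2*16 + 5 = 32 + 5 = 37)
S*1 + q = 37*1 - 6 = 37 - 6 = 31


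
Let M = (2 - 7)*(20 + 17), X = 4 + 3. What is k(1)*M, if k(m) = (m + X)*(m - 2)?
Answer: 1480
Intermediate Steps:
X = 7
k(m) = (-2 + m)*(7 + m) (k(m) = (m + 7)*(m - 2) = (7 + m)*(-2 + m) = (-2 + m)*(7 + m))
M = -185 (M = -5*37 = -185)
k(1)*M = (-14 + 1² + 5*1)*(-185) = (-14 + 1 + 5)*(-185) = -8*(-185) = 1480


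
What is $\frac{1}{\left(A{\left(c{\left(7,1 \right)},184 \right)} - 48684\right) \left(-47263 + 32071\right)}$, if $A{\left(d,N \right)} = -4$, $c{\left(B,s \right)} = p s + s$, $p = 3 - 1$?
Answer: $\frac{1}{739668096} \approx 1.352 \cdot 10^{-9}$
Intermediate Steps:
$p = 2$
$c{\left(B,s \right)} = 3 s$ ($c{\left(B,s \right)} = 2 s + s = 3 s$)
$\frac{1}{\left(A{\left(c{\left(7,1 \right)},184 \right)} - 48684\right) \left(-47263 + 32071\right)} = \frac{1}{\left(-4 - 48684\right) \left(-47263 + 32071\right)} = \frac{1}{\left(-48688\right) \left(-15192\right)} = \frac{1}{739668096}$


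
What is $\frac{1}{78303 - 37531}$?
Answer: $\frac{1}{40772} \approx 2.4527 \cdot 10^{-5}$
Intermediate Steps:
$\frac{1}{78303 - 37531} = \frac{1}{40772}$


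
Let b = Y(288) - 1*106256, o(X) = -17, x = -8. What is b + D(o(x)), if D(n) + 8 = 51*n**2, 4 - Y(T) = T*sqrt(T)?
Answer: -91521 - 3456*sqrt(2) ≈ -96409.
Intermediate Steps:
Y(T) = 4 - T**(3/2) (Y(T) = 4 - T*sqrt(T) = 4 - T**(3/2))
D(n) = -8 + 51*n**2
b = -106252 - 3456*sqrt(2) (b = (4 - 288**(3/2)) - 1*106256 = (4 - 3456*sqrt(2)) - 106256 = -106252 - 3456*sqrt(2) ≈ -1.1114e+5)
b + D(o(x)) = (-106252 - 3456*sqrt(2)) + (-8 + 51*(-17)**2) = (-106252 - 3456*sqrt(2)) + (-8 + 51*289) = (-106252 - 3456*sqrt(2)) + (-8 + 14739) = (-106252 - 3456*sqrt(2)) + 14731 = -91521 - 3456*sqrt(2)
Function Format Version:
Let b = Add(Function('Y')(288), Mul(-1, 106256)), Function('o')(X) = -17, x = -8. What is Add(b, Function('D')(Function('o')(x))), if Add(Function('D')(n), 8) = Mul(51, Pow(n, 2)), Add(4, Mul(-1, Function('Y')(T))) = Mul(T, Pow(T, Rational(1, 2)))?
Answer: Add(-91521, Mul(-3456, Pow(2, Rational(1, 2)))) ≈ -96409.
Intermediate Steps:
Function('Y')(T) = Add(4, Mul(-1, Pow(T, Rational(3, 2)))) (Function('Y')(T) = Add(4, Mul(-1, Mul(T, Pow(T, Rational(1, 2))))) = Add(4, Mul(-1, Pow(T, Rational(3, 2)))))
Function('D')(n) = Add(-8, Mul(51, Pow(n, 2)))
b = Add(-106252, Mul(-3456, Pow(2, Rational(1, 2)))) (b = Add(Add(4, Mul(-1, Pow(288, Rational(3, 2)))), Mul(-1, 106256)) = Add(Add(4, Mul(-1, Mul(3456, Pow(2, Rational(1, 2))))), -106256) = Add(Add(4, Mul(-3456, Pow(2, Rational(1, 2)))), -106256) = Add(-106252, Mul(-3456, Pow(2, Rational(1, 2)))) ≈ -1.1114e+5)
Add(b, Function('D')(Function('o')(x))) = Add(Add(-106252, Mul(-3456, Pow(2, Rational(1, 2)))), Add(-8, Mul(51, Pow(-17, 2)))) = Add(Add(-106252, Mul(-3456, Pow(2, Rational(1, 2)))), Add(-8, Mul(51, 289))) = Add(Add(-106252, Mul(-3456, Pow(2, Rational(1, 2)))), Add(-8, 14739)) = Add(Add(-106252, Mul(-3456, Pow(2, Rational(1, 2)))), 14731) = Add(-91521, Mul(-3456, Pow(2, Rational(1, 2))))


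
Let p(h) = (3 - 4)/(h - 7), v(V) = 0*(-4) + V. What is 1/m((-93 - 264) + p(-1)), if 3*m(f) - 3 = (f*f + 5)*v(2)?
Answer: 32/2717147 ≈ 1.1777e-5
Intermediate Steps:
v(V) = V (v(V) = 0 + V = V)
p(h) = -1/(-7 + h)
m(f) = 13/3 + 2*f**2/3 (m(f) = 1 + ((f*f + 5)*2)/3 = 1 + ((f**2 + 5)*2)/3 = 1 + ((5 + f**2)*2)/3 = 1 + (10 + 2*f**2)/3 = 1 + (10/3 + 2*f**2/3) = 13/3 + 2*f**2/3)
1/m((-93 - 264) + p(-1)) = 1/(13/3 + 2*((-93 - 264) - 1/(-7 - 1))**2/3) = 1/(13/3 + 2*(-357 - 1/(-8))**2/3) = 1/(13/3 + 2*(-357 - 1*(-1/8))**2/3) = 1/(13/3 + 2*(-357 + 1/8)**2/3) = 1/(13/3 + 2*(-2855/8)**2/3) = 1/(13/3 + (2/3)*(8151025/64)) = 1/(13/3 + 8151025/96) = 1/(2717147/32) = 32/2717147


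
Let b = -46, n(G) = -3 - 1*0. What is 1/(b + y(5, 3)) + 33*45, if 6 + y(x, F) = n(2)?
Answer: 81674/55 ≈ 1485.0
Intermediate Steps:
n(G) = -3 (n(G) = -3 + 0 = -3)
y(x, F) = -9 (y(x, F) = -6 - 3 = -9)
1/(b + y(5, 3)) + 33*45 = 1/(-46 - 9) + 33*45 = 1/(-55) + 1485 = -1/55 + 1485 = 81674/55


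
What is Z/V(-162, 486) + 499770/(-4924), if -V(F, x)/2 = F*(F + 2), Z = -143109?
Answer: -700094669/7090560 ≈ -98.736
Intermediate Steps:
V(F, x) = -2*F*(2 + F) (V(F, x) = -2*F*(F + 2) = -2*F*(2 + F))
Z/V(-162, 486) + 499770/(-4924) = -143109*1/(324*(2 - 162)) + 499770/(-4924) = -143109/((-2*(-162)*(-160))) + 499770*(-1/4924) = -143109/(-51840) - 249885/2462 = -143109*(-1/51840) - 249885/2462 = 15901/5760 - 249885/2462 = -700094669/7090560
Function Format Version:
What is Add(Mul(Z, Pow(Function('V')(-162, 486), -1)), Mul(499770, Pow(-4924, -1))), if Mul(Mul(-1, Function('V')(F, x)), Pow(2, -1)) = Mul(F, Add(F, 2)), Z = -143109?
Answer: Rational(-700094669, 7090560) ≈ -98.736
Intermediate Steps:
Function('V')(F, x) = Mul(-2, F, Add(2, F)) (Function('V')(F, x) = Mul(-2, Mul(F, Add(F, 2))) = Mul(-2, Mul(F, Add(2, F))) = Mul(-2, F, Add(2, F)))
Add(Mul(Z, Pow(Function('V')(-162, 486), -1)), Mul(499770, Pow(-4924, -1))) = Add(Mul(-143109, Pow(Mul(-2, -162, Add(2, -162)), -1)), Mul(499770, Pow(-4924, -1))) = Add(Mul(-143109, Pow(Mul(-2, -162, -160), -1)), Mul(499770, Rational(-1, 4924))) = Add(Mul(-143109, Pow(-51840, -1)), Rational(-249885, 2462)) = Add(Mul(-143109, Rational(-1, 51840)), Rational(-249885, 2462)) = Add(Rational(15901, 5760), Rational(-249885, 2462)) = Rational(-700094669, 7090560)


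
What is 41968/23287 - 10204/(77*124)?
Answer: 3706589/5053279 ≈ 0.73350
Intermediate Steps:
41968/23287 - 10204/(77*124) = 41968*(1/23287) - 10204/9548 = 41968/23287 - 10204*1/9548 = 41968/23287 - 2551/2387 = 3706589/5053279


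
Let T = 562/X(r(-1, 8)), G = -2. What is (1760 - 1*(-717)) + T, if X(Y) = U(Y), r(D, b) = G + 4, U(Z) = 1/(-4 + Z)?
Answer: 1353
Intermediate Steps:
r(D, b) = 2 (r(D, b) = -2 + 4 = 2)
X(Y) = 1/(-4 + Y)
T = -1124 (T = 562/(1/(-4 + 2)) = 562/(1/(-2)) = 562/(-1/2) = 562*(-2) = -1124)
(1760 - 1*(-717)) + T = (1760 - 1*(-717)) - 1124 = (1760 + 717) - 1124 = 2477 - 1124 = 1353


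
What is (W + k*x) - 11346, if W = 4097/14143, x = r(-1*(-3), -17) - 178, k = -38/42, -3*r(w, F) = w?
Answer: -3321609658/297003 ≈ -11184.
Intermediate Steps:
r(w, F) = -w/3
k = -19/21 (k = -38*1/42 = -19/21 ≈ -0.90476)
x = -179 (x = -(-1)*(-3)/3 - 178 = -⅓*3 - 178 = -1 - 178 = -179)
W = 4097/14143 (W = 4097*(1/14143) = 4097/14143 ≈ 0.28968)
(W + k*x) - 11346 = (4097/14143 - 19/21*(-179)) - 11346 = (4097/14143 + 3401/21) - 11346 = 48186380/297003 - 11346 = -3321609658/297003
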